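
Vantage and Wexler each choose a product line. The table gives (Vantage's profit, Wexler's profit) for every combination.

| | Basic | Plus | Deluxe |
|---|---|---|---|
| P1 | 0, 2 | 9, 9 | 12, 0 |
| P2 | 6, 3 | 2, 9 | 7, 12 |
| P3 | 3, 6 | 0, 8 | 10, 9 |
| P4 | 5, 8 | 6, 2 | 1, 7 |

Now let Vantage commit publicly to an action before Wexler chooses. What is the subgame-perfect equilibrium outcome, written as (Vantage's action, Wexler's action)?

Backward induction with Vantage moving first.
- P1: BR = Plus, leader payoff 9.
- P2: BR = Deluxe, leader payoff 7.
- P3: BR = Deluxe, leader payoff 10.
- P4: BR = Basic, leader payoff 5.
Among 9, 7, 10, 5, the best is 10 at P3. Subgame-perfect outcome: (P3, Deluxe) with payoffs (10, 9).

(P3, Deluxe)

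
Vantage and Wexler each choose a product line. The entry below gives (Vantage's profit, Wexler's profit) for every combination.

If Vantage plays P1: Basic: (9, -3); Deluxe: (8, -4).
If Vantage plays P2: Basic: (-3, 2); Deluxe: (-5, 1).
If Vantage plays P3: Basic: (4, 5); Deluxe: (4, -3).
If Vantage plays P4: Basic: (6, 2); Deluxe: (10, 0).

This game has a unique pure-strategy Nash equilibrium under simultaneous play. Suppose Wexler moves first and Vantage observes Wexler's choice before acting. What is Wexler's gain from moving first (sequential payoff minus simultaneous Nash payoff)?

3

Backward induction with Wexler moving first.
- Basic → Vantage plays P1 (best of 9, -3, 4, 6); Wexler gets -3.
- Deluxe → Vantage plays P4 (best of 8, -5, 4, 10); Wexler gets 0.
Wexler's induced payoffs are -3, 0, so Wexler commits to Deluxe. Subgame-perfect outcome: (P4, Deluxe) with payoffs (10, 0).
Under simultaneous play:
Vantage's best replies: Basic→P1; Deluxe→P4.
Wexler's best replies: P1→Basic; P2→Basic; P3→Basic; P4→Basic.
Only (P1, Basic) has each player best-responding; Nash payoffs (9, -3).
Wexler's commitment gain: 0 − -3 = 3.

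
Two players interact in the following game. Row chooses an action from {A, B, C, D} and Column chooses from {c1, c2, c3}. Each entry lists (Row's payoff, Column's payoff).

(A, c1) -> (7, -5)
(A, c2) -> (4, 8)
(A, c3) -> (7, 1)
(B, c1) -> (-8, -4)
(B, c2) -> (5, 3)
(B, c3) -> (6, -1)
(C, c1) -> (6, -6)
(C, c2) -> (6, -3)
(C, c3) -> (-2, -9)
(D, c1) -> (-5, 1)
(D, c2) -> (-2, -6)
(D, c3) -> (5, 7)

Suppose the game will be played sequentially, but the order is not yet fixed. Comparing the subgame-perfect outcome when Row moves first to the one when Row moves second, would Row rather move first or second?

second

If Row leads: Column's best replies are A→c2, B→c2, C→c2, D→c3; Row's induced payoffs 4, 5, 6, 5; outcome (C, c2), payoffs (6, -3).
If Column leads: Row's best replies are c1→A, c2→C, c3→A; Column's induced payoffs -5, -3, 1; outcome (A, c3), payoffs (7, 1).
Row gets 6 moving first and 7 moving second, so Row prefers to move second.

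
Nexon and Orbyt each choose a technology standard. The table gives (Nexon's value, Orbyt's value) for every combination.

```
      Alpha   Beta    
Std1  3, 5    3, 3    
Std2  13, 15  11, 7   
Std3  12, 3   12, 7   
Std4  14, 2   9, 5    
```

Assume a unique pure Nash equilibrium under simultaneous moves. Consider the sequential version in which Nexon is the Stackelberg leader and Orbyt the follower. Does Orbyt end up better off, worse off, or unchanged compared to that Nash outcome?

Backward induction with Nexon moving first.
- Std1 → Orbyt plays Alpha (best of 5, 3); Nexon gets 3.
- Std2 → Orbyt plays Alpha (best of 15, 7); Nexon gets 13.
- Std3 → Orbyt plays Beta (best of 3, 7); Nexon gets 12.
- Std4 → Orbyt plays Beta (best of 2, 5); Nexon gets 9.
Maximizing over 3, 13, 12, 9, Nexon chooses Std2. Subgame-perfect outcome: (Std2, Alpha) with payoffs (13, 15).
Now find the simultaneous Nash equilibrium.
Nexon's best replies: Alpha→Std4; Beta→Std3.
Orbyt's best replies: Std1→Alpha; Std2→Alpha; Std3→Beta; Std4→Beta.
The unique mutual best reply is (Std3, Beta), giving (12, 7).
Orbyt earns 15 sequentially versus 7 at the Nash outcome: better off.

better off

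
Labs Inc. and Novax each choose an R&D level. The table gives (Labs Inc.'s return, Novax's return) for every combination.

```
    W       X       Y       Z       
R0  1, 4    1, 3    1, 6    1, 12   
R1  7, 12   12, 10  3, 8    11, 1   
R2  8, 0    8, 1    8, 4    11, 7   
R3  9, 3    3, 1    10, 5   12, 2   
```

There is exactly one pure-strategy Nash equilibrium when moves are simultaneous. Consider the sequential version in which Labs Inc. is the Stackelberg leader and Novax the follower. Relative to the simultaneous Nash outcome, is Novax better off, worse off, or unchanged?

Solve by backward induction (Labs Inc. leads).
- R0: BR = Z, leader payoff 1.
- R1: BR = W, leader payoff 7.
- R2: BR = Z, leader payoff 11.
- R3: BR = Y, leader payoff 10.
Labs Inc.'s induced payoffs are 1, 7, 11, 10, so Labs Inc. commits to R2. Subgame-perfect outcome: (R2, Z) with payoffs (11, 7).
Under simultaneous play:
Labs Inc.'s best replies: W→R3; X→R1; Y→R3; Z→R3.
Novax's best replies: R0→Z; R1→W; R2→Z; R3→Y.
Only (R3, Y) has each player best-responding; Nash payoffs (10, 5).
Novax earns 7 sequentially versus 5 at the Nash outcome: better off.

better off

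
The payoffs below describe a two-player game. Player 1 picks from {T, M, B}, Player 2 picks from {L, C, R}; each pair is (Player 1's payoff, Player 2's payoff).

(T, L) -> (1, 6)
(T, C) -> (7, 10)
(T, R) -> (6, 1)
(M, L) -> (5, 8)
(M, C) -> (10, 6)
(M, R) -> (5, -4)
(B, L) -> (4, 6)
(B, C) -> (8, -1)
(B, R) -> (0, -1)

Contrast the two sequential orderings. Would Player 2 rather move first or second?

If Player 1 leads: Player 2's best replies are T→C, M→L, B→L; Player 1's induced payoffs 7, 5, 4; outcome (T, C), payoffs (7, 10).
If Player 2 leads: Player 1's best replies are L→M, C→M, R→T; Player 2's induced payoffs 8, 6, 1; outcome (M, L), payoffs (5, 8).
Player 2 gets 8 moving first and 10 moving second, so Player 2 prefers to move second.

second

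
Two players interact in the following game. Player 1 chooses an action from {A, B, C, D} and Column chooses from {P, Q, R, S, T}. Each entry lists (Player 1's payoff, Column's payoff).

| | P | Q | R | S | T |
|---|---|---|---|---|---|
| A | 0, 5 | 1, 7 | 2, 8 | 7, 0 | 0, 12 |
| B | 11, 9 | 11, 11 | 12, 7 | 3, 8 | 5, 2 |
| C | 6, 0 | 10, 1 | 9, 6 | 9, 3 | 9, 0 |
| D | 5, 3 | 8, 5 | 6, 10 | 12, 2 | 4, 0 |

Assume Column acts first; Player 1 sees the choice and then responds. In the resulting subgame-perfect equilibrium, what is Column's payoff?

11

Player 1 best-responds to each possible Column move:
- P: BR = B, leader payoff 9.
- Q: BR = B, leader payoff 11.
- R: BR = B, leader payoff 7.
- S: BR = D, leader payoff 2.
- T: BR = C, leader payoff 0.
Maximizing over 9, 11, 7, 2, 0, Column chooses Q. Subgame-perfect outcome: (B, Q) with payoffs (11, 11).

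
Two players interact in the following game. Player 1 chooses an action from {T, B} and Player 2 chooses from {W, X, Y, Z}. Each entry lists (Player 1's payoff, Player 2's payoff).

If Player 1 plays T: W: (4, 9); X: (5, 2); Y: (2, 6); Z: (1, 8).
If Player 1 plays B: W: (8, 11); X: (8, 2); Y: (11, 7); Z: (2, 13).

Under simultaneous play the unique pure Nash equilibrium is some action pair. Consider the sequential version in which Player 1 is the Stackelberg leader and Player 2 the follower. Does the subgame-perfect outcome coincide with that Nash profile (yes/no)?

Solve by backward induction (Player 1 leads).
- T: Player 2 compares 9, 2, 6, 8 and picks W; Player 1 would get 4.
- B: Player 2 compares 11, 2, 7, 13 and picks Z; Player 1 would get 2.
Player 1's induced payoffs are 4, 2, so Player 1 commits to T. Subgame-perfect outcome: (T, W) with payoffs (4, 9).
For the simultaneous game, intersect best replies.
Player 1's best replies: W→B; X→B; Y→B; Z→B.
Player 2's best replies: T→W; B→Z.
Only (B, Z) has each player best-responding; Nash payoffs (2, 13).
Sequential outcome (T, W) differs from the Nash profile (B, Z).

no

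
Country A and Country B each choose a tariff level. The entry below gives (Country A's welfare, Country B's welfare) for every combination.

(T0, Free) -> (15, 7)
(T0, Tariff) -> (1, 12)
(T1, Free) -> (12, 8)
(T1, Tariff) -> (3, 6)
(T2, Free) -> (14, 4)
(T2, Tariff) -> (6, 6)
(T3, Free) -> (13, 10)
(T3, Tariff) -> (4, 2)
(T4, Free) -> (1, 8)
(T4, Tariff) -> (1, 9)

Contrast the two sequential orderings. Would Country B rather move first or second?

If Country A leads: Country B's best replies are T0→Tariff, T1→Free, T2→Tariff, T3→Free, T4→Tariff; Country A's induced payoffs 1, 12, 6, 13, 1; outcome (T3, Free), payoffs (13, 10).
If Country B leads: Country A's best replies are Free→T0, Tariff→T2; Country B's induced payoffs 7, 6; outcome (T0, Free), payoffs (15, 7).
Country B gets 7 moving first and 10 moving second, so Country B prefers to move second.

second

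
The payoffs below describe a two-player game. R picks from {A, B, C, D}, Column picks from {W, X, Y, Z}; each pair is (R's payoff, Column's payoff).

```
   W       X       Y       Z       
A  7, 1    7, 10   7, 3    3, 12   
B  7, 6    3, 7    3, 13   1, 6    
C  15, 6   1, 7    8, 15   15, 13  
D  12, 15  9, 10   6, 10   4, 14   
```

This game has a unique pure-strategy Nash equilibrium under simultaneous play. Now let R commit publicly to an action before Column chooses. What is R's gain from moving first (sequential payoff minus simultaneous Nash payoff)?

Work backward from Column's decision.
- A → Column plays Z (best of 1, 10, 3, 12); R gets 3.
- B → Column plays Y (best of 6, 7, 13, 6); R gets 3.
- C → Column plays Y (best of 6, 7, 15, 13); R gets 8.
- D → Column plays W (best of 15, 10, 10, 14); R gets 12.
R's induced payoffs are 3, 3, 8, 12, so R commits to D. Subgame-perfect outcome: (D, W) with payoffs (12, 15).
For the simultaneous game, intersect best replies.
R's best replies: W→C; X→D; Y→C; Z→C.
Column's best replies: A→Z; B→Y; C→Y; D→W.
Only (C, Y) has each player best-responding; Nash payoffs (8, 15).
R's commitment gain: 12 − 8 = 4.

4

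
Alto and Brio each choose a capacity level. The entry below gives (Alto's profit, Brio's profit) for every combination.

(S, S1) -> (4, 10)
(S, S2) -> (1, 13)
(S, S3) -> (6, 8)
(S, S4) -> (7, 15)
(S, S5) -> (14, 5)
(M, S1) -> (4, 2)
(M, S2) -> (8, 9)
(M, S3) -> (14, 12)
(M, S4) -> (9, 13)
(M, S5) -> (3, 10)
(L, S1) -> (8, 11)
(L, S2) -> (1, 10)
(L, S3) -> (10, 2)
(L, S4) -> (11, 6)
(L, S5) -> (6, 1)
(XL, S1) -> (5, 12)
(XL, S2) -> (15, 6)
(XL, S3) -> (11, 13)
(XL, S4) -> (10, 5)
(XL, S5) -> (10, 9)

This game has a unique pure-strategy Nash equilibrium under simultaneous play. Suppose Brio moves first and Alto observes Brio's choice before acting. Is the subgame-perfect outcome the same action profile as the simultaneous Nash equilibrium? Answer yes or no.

no

Backward induction with Brio moving first.
- S1: Alto compares 4, 4, 8, 5 and picks L; Brio would get 11.
- S2: Alto compares 1, 8, 1, 15 and picks XL; Brio would get 6.
- S3: Alto compares 6, 14, 10, 11 and picks M; Brio would get 12.
- S4: Alto compares 7, 9, 11, 10 and picks L; Brio would get 6.
- S5: Alto compares 14, 3, 6, 10 and picks S; Brio would get 5.
Brio's induced payoffs are 11, 6, 12, 6, 5, so Brio commits to S3. Subgame-perfect outcome: (M, S3) with payoffs (14, 12).
Now find the simultaneous Nash equilibrium.
Alto's best replies: S1→L; S2→XL; S3→M; S4→L; S5→S.
Brio's best replies: S→S4; M→S4; L→S1; XL→S3.
Only (L, S1) has each player best-responding; Nash payoffs (8, 11).
Sequential outcome (M, S3) differs from the Nash profile (L, S1).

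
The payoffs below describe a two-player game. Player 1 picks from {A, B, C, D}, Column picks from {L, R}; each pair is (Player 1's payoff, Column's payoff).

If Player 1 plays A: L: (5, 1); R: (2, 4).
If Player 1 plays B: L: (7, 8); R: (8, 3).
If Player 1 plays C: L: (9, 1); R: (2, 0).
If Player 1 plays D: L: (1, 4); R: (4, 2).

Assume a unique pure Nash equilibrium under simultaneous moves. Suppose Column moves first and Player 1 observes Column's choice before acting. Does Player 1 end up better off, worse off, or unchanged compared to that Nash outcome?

Work backward from Player 1's decision.
- L: Player 1 compares 5, 7, 9, 1 and picks C; Column would get 1.
- R: Player 1 compares 2, 8, 2, 4 and picks B; Column would get 3.
Among 1, 3, the best is 3 at R. Subgame-perfect outcome: (B, R) with payoffs (8, 3).
Now find the simultaneous Nash equilibrium.
Player 1's best replies: L→C; R→B.
Column's best replies: A→R; B→L; C→L; D→L.
The unique mutual best reply is (C, L), giving (9, 1).
Player 1 earns 8 sequentially versus 9 at the Nash outcome: worse off.

worse off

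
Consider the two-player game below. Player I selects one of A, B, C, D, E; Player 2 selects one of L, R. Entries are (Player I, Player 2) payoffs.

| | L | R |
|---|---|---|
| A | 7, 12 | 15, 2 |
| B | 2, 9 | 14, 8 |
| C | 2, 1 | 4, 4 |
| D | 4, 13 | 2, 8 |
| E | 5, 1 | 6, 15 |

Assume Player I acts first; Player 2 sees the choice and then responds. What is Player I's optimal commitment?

Player 2 best-responds to each possible Player I move:
- A: Player 2 compares 12, 2 and picks L; Player I would get 7.
- B: Player 2 compares 9, 8 and picks L; Player I would get 2.
- C: Player 2 compares 1, 4 and picks R; Player I would get 4.
- D: Player 2 compares 13, 8 and picks L; Player I would get 4.
- E: Player 2 compares 1, 15 and picks R; Player I would get 6.
Maximizing over 7, 2, 4, 4, 6, Player I chooses A. Subgame-perfect outcome: (A, L) with payoffs (7, 12).

A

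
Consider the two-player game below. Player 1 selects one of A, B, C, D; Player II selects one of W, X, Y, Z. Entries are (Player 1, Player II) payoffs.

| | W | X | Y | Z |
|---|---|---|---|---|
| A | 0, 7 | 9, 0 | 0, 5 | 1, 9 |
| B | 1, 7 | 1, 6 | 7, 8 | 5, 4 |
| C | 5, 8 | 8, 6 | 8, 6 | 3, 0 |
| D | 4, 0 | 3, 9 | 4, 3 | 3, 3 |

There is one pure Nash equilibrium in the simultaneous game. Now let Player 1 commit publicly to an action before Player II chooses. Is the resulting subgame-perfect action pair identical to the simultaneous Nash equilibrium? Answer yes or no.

no

Solve by backward induction (Player 1 leads).
- A → Player II plays Z (best of 7, 0, 5, 9); Player 1 gets 1.
- B → Player II plays Y (best of 7, 6, 8, 4); Player 1 gets 7.
- C → Player II plays W (best of 8, 6, 6, 0); Player 1 gets 5.
- D → Player II plays X (best of 0, 9, 3, 3); Player 1 gets 3.
Maximizing over 1, 7, 5, 3, Player 1 chooses B. Subgame-perfect outcome: (B, Y) with payoffs (7, 8).
Under simultaneous play:
Player 1's best replies: W→C; X→A; Y→C; Z→B.
Player II's best replies: A→Z; B→Y; C→W; D→X.
Only (C, W) has each player best-responding; Nash payoffs (5, 8).
Sequential outcome (B, Y) differs from the Nash profile (C, W).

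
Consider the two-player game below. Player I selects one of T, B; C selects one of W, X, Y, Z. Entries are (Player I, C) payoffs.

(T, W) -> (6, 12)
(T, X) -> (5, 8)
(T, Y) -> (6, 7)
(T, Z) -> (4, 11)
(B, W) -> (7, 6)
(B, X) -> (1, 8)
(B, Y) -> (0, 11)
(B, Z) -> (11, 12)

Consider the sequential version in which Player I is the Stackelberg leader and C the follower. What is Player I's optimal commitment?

Work backward from C's decision.
- T: BR = W, leader payoff 6.
- B: BR = Z, leader payoff 11.
Maximizing over 6, 11, Player I chooses B. Subgame-perfect outcome: (B, Z) with payoffs (11, 12).

B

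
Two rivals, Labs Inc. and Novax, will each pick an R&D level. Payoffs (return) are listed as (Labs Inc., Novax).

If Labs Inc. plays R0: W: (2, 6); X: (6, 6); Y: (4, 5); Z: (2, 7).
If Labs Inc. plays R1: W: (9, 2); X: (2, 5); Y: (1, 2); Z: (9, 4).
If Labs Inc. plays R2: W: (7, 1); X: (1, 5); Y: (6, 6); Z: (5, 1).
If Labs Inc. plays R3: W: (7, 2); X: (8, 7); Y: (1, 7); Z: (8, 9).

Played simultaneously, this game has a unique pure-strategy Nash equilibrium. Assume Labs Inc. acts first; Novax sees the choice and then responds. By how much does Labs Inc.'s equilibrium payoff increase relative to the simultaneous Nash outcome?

Backward induction with Labs Inc. moving first.
- R0: BR = Z, leader payoff 2.
- R1: BR = X, leader payoff 2.
- R2: BR = Y, leader payoff 6.
- R3: BR = Z, leader payoff 8.
Among 2, 2, 6, 8, the best is 8 at R3. Subgame-perfect outcome: (R3, Z) with payoffs (8, 9).
Now find the simultaneous Nash equilibrium.
Labs Inc.'s best replies: W→R1; X→R3; Y→R2; Z→R1.
Novax's best replies: R0→Z; R1→X; R2→Y; R3→Z.
Only (R2, Y) has each player best-responding; Nash payoffs (6, 6).
Labs Inc.'s commitment gain: 8 − 6 = 2.

2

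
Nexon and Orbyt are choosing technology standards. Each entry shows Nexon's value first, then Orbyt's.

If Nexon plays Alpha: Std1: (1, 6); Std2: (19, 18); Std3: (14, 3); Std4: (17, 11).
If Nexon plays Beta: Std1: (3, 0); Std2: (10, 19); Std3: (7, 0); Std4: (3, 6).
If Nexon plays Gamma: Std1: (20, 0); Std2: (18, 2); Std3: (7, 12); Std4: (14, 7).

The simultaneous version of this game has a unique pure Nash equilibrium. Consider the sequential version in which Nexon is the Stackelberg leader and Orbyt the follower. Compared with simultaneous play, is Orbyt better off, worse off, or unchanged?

unchanged

Work backward from Orbyt's decision.
- Alpha: Orbyt compares 6, 18, 3, 11 and picks Std2; Nexon would get 19.
- Beta: Orbyt compares 0, 19, 0, 6 and picks Std2; Nexon would get 10.
- Gamma: Orbyt compares 0, 2, 12, 7 and picks Std3; Nexon would get 7.
Nexon's induced payoffs are 19, 10, 7, so Nexon commits to Alpha. Subgame-perfect outcome: (Alpha, Std2) with payoffs (19, 18).
Now find the simultaneous Nash equilibrium.
Nexon's best replies: Std1→Gamma; Std2→Alpha; Std3→Alpha; Std4→Alpha.
Orbyt's best replies: Alpha→Std2; Beta→Std2; Gamma→Std3.
The unique mutual best reply is (Alpha, Std2), giving (19, 18).
Orbyt earns 18 sequentially versus 18 at the Nash outcome: unchanged.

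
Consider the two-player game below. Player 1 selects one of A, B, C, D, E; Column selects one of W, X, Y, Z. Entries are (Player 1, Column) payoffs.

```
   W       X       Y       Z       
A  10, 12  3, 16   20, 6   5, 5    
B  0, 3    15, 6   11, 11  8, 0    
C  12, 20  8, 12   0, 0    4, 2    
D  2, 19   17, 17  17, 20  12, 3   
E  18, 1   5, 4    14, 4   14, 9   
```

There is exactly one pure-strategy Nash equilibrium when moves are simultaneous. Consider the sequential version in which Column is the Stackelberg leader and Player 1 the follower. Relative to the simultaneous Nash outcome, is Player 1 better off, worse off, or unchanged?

better off

Backward induction with Column moving first.
- W → Player 1 plays E (best of 10, 0, 12, 2, 18); Column gets 1.
- X → Player 1 plays D (best of 3, 15, 8, 17, 5); Column gets 17.
- Y → Player 1 plays A (best of 20, 11, 0, 17, 14); Column gets 6.
- Z → Player 1 plays E (best of 5, 8, 4, 12, 14); Column gets 9.
Maximizing over 1, 17, 6, 9, Column chooses X. Subgame-perfect outcome: (D, X) with payoffs (17, 17).
For the simultaneous game, intersect best replies.
Player 1's best replies: W→E; X→D; Y→A; Z→E.
Column's best replies: A→X; B→Y; C→W; D→Y; E→Z.
The unique mutual best reply is (E, Z), giving (14, 9).
Player 1 earns 17 sequentially versus 14 at the Nash outcome: better off.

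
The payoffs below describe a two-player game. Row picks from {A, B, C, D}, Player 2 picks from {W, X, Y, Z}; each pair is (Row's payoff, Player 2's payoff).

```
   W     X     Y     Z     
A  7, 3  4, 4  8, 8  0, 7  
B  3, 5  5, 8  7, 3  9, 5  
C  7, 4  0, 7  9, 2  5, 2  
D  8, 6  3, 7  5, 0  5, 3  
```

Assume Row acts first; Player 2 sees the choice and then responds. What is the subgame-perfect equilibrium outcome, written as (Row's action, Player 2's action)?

(A, Y)

Backward induction with Row moving first.
- A: BR = Y, leader payoff 8.
- B: BR = X, leader payoff 5.
- C: BR = X, leader payoff 0.
- D: BR = X, leader payoff 3.
Maximizing over 8, 5, 0, 3, Row chooses A. Subgame-perfect outcome: (A, Y) with payoffs (8, 8).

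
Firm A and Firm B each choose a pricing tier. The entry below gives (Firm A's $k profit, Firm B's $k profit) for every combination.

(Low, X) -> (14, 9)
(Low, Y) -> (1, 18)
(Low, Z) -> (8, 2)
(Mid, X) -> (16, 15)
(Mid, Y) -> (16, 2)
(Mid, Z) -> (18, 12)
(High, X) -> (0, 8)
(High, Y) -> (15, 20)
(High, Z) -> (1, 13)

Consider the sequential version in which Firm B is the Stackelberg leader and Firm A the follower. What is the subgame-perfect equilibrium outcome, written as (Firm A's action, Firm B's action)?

Backward induction with Firm B moving first.
- X: Firm A compares 14, 16, 0 and picks Mid; Firm B would get 15.
- Y: Firm A compares 1, 16, 15 and picks Mid; Firm B would get 2.
- Z: Firm A compares 8, 18, 1 and picks Mid; Firm B would get 12.
Maximizing over 15, 2, 12, Firm B chooses X. Subgame-perfect outcome: (Mid, X) with payoffs (16, 15).

(Mid, X)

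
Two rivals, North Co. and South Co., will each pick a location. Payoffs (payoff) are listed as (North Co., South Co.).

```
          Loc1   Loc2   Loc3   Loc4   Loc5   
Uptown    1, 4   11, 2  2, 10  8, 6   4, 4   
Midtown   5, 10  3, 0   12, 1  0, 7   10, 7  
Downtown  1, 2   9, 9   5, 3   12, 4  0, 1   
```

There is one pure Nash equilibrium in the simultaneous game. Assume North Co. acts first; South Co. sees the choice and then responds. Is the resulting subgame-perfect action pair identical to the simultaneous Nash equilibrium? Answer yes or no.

no

Solve by backward induction (North Co. leads).
- Uptown → South Co. plays Loc3 (best of 4, 2, 10, 6, 4); North Co. gets 2.
- Midtown → South Co. plays Loc1 (best of 10, 0, 1, 7, 7); North Co. gets 5.
- Downtown → South Co. plays Loc2 (best of 2, 9, 3, 4, 1); North Co. gets 9.
Among 2, 5, 9, the best is 9 at Downtown. Subgame-perfect outcome: (Downtown, Loc2) with payoffs (9, 9).
For the simultaneous game, intersect best replies.
North Co.'s best replies: Loc1→Midtown; Loc2→Uptown; Loc3→Midtown; Loc4→Downtown; Loc5→Midtown.
South Co.'s best replies: Uptown→Loc3; Midtown→Loc1; Downtown→Loc2.
Only (Midtown, Loc1) has each player best-responding; Nash payoffs (5, 10).
Sequential outcome (Downtown, Loc2) differs from the Nash profile (Midtown, Loc1).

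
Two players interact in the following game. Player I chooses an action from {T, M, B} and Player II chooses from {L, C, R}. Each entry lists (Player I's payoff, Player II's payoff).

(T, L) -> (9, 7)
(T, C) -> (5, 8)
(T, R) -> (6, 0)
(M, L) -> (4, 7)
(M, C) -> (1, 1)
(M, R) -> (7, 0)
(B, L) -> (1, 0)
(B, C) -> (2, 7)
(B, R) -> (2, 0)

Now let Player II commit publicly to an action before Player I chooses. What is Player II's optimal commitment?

C

Solve by backward induction (Player II leads).
- L → Player I plays T (best of 9, 4, 1); Player II gets 7.
- C → Player I plays T (best of 5, 1, 2); Player II gets 8.
- R → Player I plays M (best of 6, 7, 2); Player II gets 0.
Among 7, 8, 0, the best is 8 at C. Subgame-perfect outcome: (T, C) with payoffs (5, 8).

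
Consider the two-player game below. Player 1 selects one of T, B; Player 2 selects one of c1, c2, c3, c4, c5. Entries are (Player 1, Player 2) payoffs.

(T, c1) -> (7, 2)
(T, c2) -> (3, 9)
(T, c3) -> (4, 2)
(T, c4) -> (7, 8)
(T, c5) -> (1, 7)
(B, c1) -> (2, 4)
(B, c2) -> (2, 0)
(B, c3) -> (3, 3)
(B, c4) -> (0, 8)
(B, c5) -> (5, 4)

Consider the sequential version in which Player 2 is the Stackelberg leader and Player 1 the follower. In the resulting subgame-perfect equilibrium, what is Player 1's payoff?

3

Backward induction with Player 2 moving first.
- c1: Player 1 compares 7, 2 and picks T; Player 2 would get 2.
- c2: Player 1 compares 3, 2 and picks T; Player 2 would get 9.
- c3: Player 1 compares 4, 3 and picks T; Player 2 would get 2.
- c4: Player 1 compares 7, 0 and picks T; Player 2 would get 8.
- c5: Player 1 compares 1, 5 and picks B; Player 2 would get 4.
Player 2's induced payoffs are 2, 9, 2, 8, 4, so Player 2 commits to c2. Subgame-perfect outcome: (T, c2) with payoffs (3, 9).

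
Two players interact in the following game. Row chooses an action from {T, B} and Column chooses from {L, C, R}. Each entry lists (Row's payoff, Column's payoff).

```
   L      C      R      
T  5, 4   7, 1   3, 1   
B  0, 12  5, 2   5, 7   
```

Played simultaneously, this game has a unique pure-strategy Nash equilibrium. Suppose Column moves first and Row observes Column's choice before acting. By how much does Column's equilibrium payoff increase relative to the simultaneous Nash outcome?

3

Work backward from Row's decision.
- L: Row compares 5, 0 and picks T; Column would get 4.
- C: Row compares 7, 5 and picks T; Column would get 1.
- R: Row compares 3, 5 and picks B; Column would get 7.
Maximizing over 4, 1, 7, Column chooses R. Subgame-perfect outcome: (B, R) with payoffs (5, 7).
Under simultaneous play:
Row's best replies: L→T; C→T; R→B.
Column's best replies: T→L; B→L.
The unique mutual best reply is (T, L), giving (5, 4).
Column's commitment gain: 7 − 4 = 3.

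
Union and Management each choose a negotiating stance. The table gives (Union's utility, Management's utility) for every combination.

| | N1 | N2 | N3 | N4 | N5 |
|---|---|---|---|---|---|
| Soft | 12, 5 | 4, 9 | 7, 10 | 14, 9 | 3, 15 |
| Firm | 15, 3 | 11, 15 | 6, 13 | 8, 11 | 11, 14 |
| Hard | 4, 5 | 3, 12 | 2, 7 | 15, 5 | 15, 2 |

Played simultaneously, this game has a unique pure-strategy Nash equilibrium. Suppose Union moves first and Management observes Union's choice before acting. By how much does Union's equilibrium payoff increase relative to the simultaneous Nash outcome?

0

Solve by backward induction (Union leads).
- Soft: Management compares 5, 9, 10, 9, 15 and picks N5; Union would get 3.
- Firm: Management compares 3, 15, 13, 11, 14 and picks N2; Union would get 11.
- Hard: Management compares 5, 12, 7, 5, 2 and picks N2; Union would get 3.
Among 3, 11, 3, the best is 11 at Firm. Subgame-perfect outcome: (Firm, N2) with payoffs (11, 15).
Under simultaneous play:
Union's best replies: N1→Firm; N2→Firm; N3→Soft; N4→Hard; N5→Hard.
Management's best replies: Soft→N5; Firm→N2; Hard→N2.
The unique mutual best reply is (Firm, N2), giving (11, 15).
Union's commitment gain: 11 − 11 = 0.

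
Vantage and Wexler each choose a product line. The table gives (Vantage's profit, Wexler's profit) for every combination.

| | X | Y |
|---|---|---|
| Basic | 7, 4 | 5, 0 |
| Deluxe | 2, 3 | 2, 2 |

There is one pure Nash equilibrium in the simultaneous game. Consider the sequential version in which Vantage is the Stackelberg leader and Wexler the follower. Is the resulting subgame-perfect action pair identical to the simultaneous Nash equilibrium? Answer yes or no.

yes

Backward induction with Vantage moving first.
- Basic: Wexler compares 4, 0 and picks X; Vantage would get 7.
- Deluxe: Wexler compares 3, 2 and picks X; Vantage would get 2.
Vantage's induced payoffs are 7, 2, so Vantage commits to Basic. Subgame-perfect outcome: (Basic, X) with payoffs (7, 4).
For the simultaneous game, intersect best replies.
Vantage's best replies: X→Basic; Y→Basic.
Wexler's best replies: Basic→X; Deluxe→X.
Only (Basic, X) has each player best-responding; Nash payoffs (7, 4).
Sequential outcome (Basic, X) coincides with the Nash profile (Basic, X).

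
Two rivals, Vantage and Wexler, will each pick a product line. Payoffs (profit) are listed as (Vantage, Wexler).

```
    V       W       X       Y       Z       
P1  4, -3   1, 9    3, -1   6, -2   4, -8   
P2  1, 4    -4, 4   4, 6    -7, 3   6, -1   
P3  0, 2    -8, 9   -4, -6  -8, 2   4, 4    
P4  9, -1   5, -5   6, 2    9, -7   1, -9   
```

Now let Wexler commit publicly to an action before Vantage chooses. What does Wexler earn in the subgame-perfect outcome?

Vantage best-responds to each possible Wexler move:
- V → Vantage plays P4 (best of 4, 1, 0, 9); Wexler gets -1.
- W → Vantage plays P4 (best of 1, -4, -8, 5); Wexler gets -5.
- X → Vantage plays P4 (best of 3, 4, -4, 6); Wexler gets 2.
- Y → Vantage plays P4 (best of 6, -7, -8, 9); Wexler gets -7.
- Z → Vantage plays P2 (best of 4, 6, 4, 1); Wexler gets -1.
Among -1, -5, 2, -7, -1, the best is 2 at X. Subgame-perfect outcome: (P4, X) with payoffs (6, 2).

2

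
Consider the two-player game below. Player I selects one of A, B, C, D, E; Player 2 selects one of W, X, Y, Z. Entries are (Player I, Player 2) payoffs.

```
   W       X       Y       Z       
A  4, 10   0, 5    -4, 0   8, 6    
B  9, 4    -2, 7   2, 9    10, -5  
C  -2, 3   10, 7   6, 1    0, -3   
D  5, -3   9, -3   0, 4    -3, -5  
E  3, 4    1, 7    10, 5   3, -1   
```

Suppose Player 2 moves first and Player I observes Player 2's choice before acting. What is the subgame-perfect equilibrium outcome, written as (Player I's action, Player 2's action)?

Work backward from Player I's decision.
- W: Player I compares 4, 9, -2, 5, 3 and picks B; Player 2 would get 4.
- X: Player I compares 0, -2, 10, 9, 1 and picks C; Player 2 would get 7.
- Y: Player I compares -4, 2, 6, 0, 10 and picks E; Player 2 would get 5.
- Z: Player I compares 8, 10, 0, -3, 3 and picks B; Player 2 would get -5.
Player 2's induced payoffs are 4, 7, 5, -5, so Player 2 commits to X. Subgame-perfect outcome: (C, X) with payoffs (10, 7).

(C, X)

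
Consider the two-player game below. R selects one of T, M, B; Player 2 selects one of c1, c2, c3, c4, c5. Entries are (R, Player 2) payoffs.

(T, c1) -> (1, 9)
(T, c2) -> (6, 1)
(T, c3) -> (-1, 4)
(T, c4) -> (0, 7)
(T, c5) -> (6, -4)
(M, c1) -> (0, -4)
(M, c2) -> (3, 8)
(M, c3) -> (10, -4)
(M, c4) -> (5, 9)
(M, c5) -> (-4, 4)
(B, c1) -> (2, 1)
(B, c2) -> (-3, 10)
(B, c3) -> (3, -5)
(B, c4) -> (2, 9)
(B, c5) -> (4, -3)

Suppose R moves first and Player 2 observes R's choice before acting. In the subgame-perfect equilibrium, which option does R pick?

M

Work backward from Player 2's decision.
- T → Player 2 plays c1 (best of 9, 1, 4, 7, -4); R gets 1.
- M → Player 2 plays c4 (best of -4, 8, -4, 9, 4); R gets 5.
- B → Player 2 plays c2 (best of 1, 10, -5, 9, -3); R gets -3.
Maximizing over 1, 5, -3, R chooses M. Subgame-perfect outcome: (M, c4) with payoffs (5, 9).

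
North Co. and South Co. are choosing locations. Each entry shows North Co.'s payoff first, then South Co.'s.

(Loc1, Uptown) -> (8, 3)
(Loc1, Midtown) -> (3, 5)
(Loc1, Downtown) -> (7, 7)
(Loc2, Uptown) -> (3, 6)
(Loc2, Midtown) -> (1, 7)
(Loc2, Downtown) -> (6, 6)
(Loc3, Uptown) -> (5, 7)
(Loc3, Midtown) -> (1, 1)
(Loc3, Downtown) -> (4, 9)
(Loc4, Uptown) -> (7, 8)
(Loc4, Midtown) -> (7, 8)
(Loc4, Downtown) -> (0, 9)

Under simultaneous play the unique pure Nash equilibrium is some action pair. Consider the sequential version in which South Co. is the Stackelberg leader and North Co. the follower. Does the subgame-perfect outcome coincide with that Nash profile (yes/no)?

Work backward from North Co.'s decision.
- Uptown: North Co. compares 8, 3, 5, 7 and picks Loc1; South Co. would get 3.
- Midtown: North Co. compares 3, 1, 1, 7 and picks Loc4; South Co. would get 8.
- Downtown: North Co. compares 7, 6, 4, 0 and picks Loc1; South Co. would get 7.
Maximizing over 3, 8, 7, South Co. chooses Midtown. Subgame-perfect outcome: (Loc4, Midtown) with payoffs (7, 8).
Under simultaneous play:
North Co.'s best replies: Uptown→Loc1; Midtown→Loc4; Downtown→Loc1.
South Co.'s best replies: Loc1→Downtown; Loc2→Midtown; Loc3→Downtown; Loc4→Downtown.
Only (Loc1, Downtown) has each player best-responding; Nash payoffs (7, 7).
Sequential outcome (Loc4, Midtown) differs from the Nash profile (Loc1, Downtown).

no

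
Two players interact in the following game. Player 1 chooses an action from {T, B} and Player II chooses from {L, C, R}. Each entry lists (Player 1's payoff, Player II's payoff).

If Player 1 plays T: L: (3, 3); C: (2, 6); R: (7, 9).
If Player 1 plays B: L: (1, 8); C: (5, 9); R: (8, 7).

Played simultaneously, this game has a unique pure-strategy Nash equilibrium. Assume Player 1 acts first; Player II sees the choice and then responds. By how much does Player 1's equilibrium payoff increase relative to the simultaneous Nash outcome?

Backward induction with Player 1 moving first.
- T: BR = R, leader payoff 7.
- B: BR = C, leader payoff 5.
Maximizing over 7, 5, Player 1 chooses T. Subgame-perfect outcome: (T, R) with payoffs (7, 9).
Under simultaneous play:
Player 1's best replies: L→T; C→B; R→B.
Player II's best replies: T→R; B→C.
The unique mutual best reply is (B, C), giving (5, 9).
Player 1's commitment gain: 7 − 5 = 2.

2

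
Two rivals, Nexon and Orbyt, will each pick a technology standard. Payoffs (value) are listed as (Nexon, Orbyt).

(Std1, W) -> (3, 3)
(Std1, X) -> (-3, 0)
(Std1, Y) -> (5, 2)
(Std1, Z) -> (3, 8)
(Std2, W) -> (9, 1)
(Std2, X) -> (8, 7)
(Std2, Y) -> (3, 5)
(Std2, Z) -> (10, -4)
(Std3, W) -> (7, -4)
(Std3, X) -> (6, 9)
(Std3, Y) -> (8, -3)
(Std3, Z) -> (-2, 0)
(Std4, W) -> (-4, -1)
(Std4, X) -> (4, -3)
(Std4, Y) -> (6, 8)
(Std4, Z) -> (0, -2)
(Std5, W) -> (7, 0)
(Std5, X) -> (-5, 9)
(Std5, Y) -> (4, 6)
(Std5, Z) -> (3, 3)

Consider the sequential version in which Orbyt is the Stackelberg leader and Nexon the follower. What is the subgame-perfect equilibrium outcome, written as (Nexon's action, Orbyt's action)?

Solve by backward induction (Orbyt leads).
- W → Nexon plays Std2 (best of 3, 9, 7, -4, 7); Orbyt gets 1.
- X → Nexon plays Std2 (best of -3, 8, 6, 4, -5); Orbyt gets 7.
- Y → Nexon plays Std3 (best of 5, 3, 8, 6, 4); Orbyt gets -3.
- Z → Nexon plays Std2 (best of 3, 10, -2, 0, 3); Orbyt gets -4.
Orbyt's induced payoffs are 1, 7, -3, -4, so Orbyt commits to X. Subgame-perfect outcome: (Std2, X) with payoffs (8, 7).

(Std2, X)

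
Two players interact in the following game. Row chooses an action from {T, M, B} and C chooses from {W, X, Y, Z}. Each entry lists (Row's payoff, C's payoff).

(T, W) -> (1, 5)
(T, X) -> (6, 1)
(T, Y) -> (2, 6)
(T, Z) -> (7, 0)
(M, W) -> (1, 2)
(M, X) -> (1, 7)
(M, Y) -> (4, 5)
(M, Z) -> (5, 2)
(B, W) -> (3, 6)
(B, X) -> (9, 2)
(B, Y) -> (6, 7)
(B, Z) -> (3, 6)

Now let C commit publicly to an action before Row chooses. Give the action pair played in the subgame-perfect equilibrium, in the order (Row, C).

(B, Y)

Work backward from Row's decision.
- W → Row plays B (best of 1, 1, 3); C gets 6.
- X → Row plays B (best of 6, 1, 9); C gets 2.
- Y → Row plays B (best of 2, 4, 6); C gets 7.
- Z → Row plays T (best of 7, 5, 3); C gets 0.
C's induced payoffs are 6, 2, 7, 0, so C commits to Y. Subgame-perfect outcome: (B, Y) with payoffs (6, 7).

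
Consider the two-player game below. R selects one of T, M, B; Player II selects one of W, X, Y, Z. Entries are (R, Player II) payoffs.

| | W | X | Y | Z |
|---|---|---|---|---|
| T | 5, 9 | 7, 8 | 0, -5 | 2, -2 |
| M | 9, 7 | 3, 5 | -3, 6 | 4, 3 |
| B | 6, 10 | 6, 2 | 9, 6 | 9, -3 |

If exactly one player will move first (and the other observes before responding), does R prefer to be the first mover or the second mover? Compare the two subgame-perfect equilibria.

first

If R leads: Player II's best replies are T→W, M→W, B→W; R's induced payoffs 5, 9, 6; outcome (M, W), payoffs (9, 7).
If Player II leads: R's best replies are W→M, X→T, Y→B, Z→B; Player II's induced payoffs 7, 8, 6, -3; outcome (T, X), payoffs (7, 8).
R gets 9 moving first and 7 moving second, so R prefers to move first.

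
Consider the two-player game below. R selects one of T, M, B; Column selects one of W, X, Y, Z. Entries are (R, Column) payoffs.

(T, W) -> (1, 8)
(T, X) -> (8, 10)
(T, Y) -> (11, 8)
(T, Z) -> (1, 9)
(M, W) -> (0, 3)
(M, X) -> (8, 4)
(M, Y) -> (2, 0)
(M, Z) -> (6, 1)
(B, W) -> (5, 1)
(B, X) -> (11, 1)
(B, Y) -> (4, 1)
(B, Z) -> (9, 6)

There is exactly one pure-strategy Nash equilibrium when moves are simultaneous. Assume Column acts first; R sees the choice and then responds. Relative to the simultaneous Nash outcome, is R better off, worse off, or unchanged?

Work backward from R's decision.
- W: R compares 1, 0, 5 and picks B; Column would get 1.
- X: R compares 8, 8, 11 and picks B; Column would get 1.
- Y: R compares 11, 2, 4 and picks T; Column would get 8.
- Z: R compares 1, 6, 9 and picks B; Column would get 6.
Column's induced payoffs are 1, 1, 8, 6, so Column commits to Y. Subgame-perfect outcome: (T, Y) with payoffs (11, 8).
Under simultaneous play:
R's best replies: W→B; X→B; Y→T; Z→B.
Column's best replies: T→X; M→X; B→Z.
Only (B, Z) has each player best-responding; Nash payoffs (9, 6).
R earns 11 sequentially versus 9 at the Nash outcome: better off.

better off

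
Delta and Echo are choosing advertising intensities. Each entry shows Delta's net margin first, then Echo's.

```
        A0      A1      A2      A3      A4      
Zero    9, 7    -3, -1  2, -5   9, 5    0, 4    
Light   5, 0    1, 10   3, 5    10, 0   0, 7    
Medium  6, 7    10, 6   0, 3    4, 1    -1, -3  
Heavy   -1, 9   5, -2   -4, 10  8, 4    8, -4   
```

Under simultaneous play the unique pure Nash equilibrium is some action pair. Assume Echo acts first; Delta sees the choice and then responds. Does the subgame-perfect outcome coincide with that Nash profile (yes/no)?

Backward induction with Echo moving first.
- A0: BR = Zero, leader payoff 7.
- A1: BR = Medium, leader payoff 6.
- A2: BR = Light, leader payoff 5.
- A3: BR = Light, leader payoff 0.
- A4: BR = Heavy, leader payoff -4.
Among 7, 6, 5, 0, -4, the best is 7 at A0. Subgame-perfect outcome: (Zero, A0) with payoffs (9, 7).
Under simultaneous play:
Delta's best replies: A0→Zero; A1→Medium; A2→Light; A3→Light; A4→Heavy.
Echo's best replies: Zero→A0; Light→A1; Medium→A0; Heavy→A2.
The unique mutual best reply is (Zero, A0), giving (9, 7).
Sequential outcome (Zero, A0) coincides with the Nash profile (Zero, A0).

yes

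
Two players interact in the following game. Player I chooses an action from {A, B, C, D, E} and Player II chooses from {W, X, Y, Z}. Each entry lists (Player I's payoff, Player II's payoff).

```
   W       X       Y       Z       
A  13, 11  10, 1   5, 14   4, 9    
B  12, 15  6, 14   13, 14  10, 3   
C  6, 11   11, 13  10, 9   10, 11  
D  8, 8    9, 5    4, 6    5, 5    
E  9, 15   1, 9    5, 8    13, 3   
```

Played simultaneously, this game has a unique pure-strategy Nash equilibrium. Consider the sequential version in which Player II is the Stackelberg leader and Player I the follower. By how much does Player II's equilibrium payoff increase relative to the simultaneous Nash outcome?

1

Player I best-responds to each possible Player II move:
- W: BR = A, leader payoff 11.
- X: BR = C, leader payoff 13.
- Y: BR = B, leader payoff 14.
- Z: BR = E, leader payoff 3.
Maximizing over 11, 13, 14, 3, Player II chooses Y. Subgame-perfect outcome: (B, Y) with payoffs (13, 14).
Now find the simultaneous Nash equilibrium.
Player I's best replies: W→A; X→C; Y→B; Z→E.
Player II's best replies: A→Y; B→W; C→X; D→W; E→W.
The unique mutual best reply is (C, X), giving (11, 13).
Player II's commitment gain: 14 − 13 = 1.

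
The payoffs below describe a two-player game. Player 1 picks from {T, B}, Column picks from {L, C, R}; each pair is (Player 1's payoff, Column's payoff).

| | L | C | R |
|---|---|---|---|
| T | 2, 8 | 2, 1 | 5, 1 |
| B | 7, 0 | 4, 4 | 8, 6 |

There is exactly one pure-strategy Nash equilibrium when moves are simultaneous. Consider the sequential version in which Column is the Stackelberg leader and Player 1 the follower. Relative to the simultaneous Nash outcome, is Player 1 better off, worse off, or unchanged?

Work backward from Player 1's decision.
- L → Player 1 plays B (best of 2, 7); Column gets 0.
- C → Player 1 plays B (best of 2, 4); Column gets 4.
- R → Player 1 plays B (best of 5, 8); Column gets 6.
Maximizing over 0, 4, 6, Column chooses R. Subgame-perfect outcome: (B, R) with payoffs (8, 6).
Now find the simultaneous Nash equilibrium.
Player 1's best replies: L→B; C→B; R→B.
Column's best replies: T→L; B→R.
Only (B, R) has each player best-responding; Nash payoffs (8, 6).
Player 1 earns 8 sequentially versus 8 at the Nash outcome: unchanged.

unchanged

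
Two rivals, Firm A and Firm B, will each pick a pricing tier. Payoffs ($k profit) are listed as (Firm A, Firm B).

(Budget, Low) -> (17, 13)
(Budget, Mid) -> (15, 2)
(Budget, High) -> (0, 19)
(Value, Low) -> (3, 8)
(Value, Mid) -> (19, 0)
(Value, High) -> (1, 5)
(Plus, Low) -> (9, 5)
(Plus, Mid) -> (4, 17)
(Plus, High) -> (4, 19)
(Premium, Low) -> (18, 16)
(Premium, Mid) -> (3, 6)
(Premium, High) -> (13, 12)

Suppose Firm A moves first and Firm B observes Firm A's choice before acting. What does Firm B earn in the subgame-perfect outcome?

16

Solve by backward induction (Firm A leads).
- Budget: Firm B compares 13, 2, 19 and picks High; Firm A would get 0.
- Value: Firm B compares 8, 0, 5 and picks Low; Firm A would get 3.
- Plus: Firm B compares 5, 17, 19 and picks High; Firm A would get 4.
- Premium: Firm B compares 16, 6, 12 and picks Low; Firm A would get 18.
Firm A's induced payoffs are 0, 3, 4, 18, so Firm A commits to Premium. Subgame-perfect outcome: (Premium, Low) with payoffs (18, 16).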